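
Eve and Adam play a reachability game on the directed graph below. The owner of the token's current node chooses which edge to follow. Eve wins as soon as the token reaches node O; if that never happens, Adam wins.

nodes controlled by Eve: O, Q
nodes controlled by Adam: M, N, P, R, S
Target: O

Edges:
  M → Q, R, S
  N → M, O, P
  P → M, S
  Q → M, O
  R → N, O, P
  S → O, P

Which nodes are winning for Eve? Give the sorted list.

O, Q

A0 = {O}
A1: add {Q} — Q (Eve) has Q→O.
A2 = A1; e.g. M (Adam) can still go to R. Fixed point.
Eve's winning region = {O, Q}.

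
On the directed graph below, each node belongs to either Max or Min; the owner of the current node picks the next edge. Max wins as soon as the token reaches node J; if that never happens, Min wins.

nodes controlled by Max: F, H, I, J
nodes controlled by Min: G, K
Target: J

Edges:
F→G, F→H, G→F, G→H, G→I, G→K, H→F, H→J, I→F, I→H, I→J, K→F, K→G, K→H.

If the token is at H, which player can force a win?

Max

A0 = {J}
A1: add {H, I} — H (Max) has H→J; I (Max) has I→J.
H ∈ A1, so Max can force the target.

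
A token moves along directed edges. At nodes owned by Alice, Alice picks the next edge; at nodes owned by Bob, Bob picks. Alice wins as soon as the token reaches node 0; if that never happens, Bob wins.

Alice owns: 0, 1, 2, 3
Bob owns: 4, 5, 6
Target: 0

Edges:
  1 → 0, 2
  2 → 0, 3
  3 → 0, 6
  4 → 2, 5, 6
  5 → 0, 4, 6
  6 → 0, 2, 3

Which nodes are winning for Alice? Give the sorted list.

A0 = {0}
A1: add {1, 2, 3} — 1 (Alice) has 1→0; 2 (Alice) has 2→0; 3 (Alice) has 3→0.
A2: add {6} — 6 (Bob): all of {0, 2, 3} already in.
A3 = A2; e.g. 4 (Bob) can still go to 5. Fixed point.
Alice's winning region = {0, 1, 2, 3, 6}.

0, 1, 2, 3, 6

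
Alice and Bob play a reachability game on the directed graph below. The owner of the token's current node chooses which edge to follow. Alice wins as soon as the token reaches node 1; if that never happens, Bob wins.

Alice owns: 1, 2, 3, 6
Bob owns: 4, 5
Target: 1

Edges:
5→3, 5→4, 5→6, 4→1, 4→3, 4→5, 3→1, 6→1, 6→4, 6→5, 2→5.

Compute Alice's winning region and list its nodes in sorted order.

A0 = {1}
A1: add {3, 6} — 3 (Alice) has 3→1; 6 (Alice) has 6→1.
A2 = A1; e.g. 2 (Alice) has no edge into A1. Fixed point.
Alice's winning region = {1, 3, 6}.

1, 3, 6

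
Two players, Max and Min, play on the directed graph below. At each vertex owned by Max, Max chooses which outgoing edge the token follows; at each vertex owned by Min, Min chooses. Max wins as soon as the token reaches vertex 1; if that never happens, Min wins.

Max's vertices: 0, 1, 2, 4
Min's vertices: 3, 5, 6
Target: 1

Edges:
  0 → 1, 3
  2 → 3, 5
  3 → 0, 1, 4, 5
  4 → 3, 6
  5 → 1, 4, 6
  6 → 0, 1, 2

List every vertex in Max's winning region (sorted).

A0 = {1}
A1: add {0} — 0 (Max) has 0→1.
A2 = A1; e.g. 2 (Max) has no edge into A1. Fixed point.
Max's winning region = {0, 1}.

0, 1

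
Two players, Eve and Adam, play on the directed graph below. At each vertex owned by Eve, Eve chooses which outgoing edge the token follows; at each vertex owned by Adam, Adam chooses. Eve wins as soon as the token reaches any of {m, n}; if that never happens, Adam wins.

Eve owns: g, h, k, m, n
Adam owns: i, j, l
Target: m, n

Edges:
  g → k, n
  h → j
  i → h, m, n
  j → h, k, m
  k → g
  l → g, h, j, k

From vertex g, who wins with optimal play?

Eve

A0 = {m, n}
A1: add {g} — g (Eve) has g→n.
g ∈ A1, so Eve can force the target.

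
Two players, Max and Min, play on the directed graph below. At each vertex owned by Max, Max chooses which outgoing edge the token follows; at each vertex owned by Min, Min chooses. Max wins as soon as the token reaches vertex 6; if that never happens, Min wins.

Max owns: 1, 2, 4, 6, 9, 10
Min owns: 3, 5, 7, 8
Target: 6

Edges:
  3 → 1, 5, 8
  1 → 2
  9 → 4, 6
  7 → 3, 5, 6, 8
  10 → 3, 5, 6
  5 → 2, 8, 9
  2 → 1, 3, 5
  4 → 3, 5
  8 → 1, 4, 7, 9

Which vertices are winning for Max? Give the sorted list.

6, 9, 10

A0 = {6}
A1: add {9, 10} — 9 (Max) has 9→6; 10 (Max) has 10→6.
A2 = A1; e.g. 1 (Max) has no edge into A1. Fixed point.
Max's winning region = {6, 9, 10}.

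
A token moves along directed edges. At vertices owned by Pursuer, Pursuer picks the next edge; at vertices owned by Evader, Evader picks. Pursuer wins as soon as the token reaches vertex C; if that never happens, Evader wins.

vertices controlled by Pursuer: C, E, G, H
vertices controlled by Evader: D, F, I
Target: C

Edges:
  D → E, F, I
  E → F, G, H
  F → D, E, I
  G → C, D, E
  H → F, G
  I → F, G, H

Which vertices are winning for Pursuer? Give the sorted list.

C, E, G, H

A0 = {C}
A1: add {G} — G (Pursuer) has G→C.
A2: add {E, H} — E (Pursuer) has E→G; H (Pursuer) has H→G.
A3 = A2; e.g. D (Evader) can still go to F. Fixed point.
Pursuer's winning region = {C, E, G, H}.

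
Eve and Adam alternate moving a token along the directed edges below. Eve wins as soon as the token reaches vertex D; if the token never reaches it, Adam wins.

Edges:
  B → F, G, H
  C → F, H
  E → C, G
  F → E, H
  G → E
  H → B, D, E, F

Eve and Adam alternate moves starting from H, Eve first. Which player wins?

Track states (vertex, player-to-move).
A0 = {(D,Eve), (D,Adam)}
A1: add {(H,Eve)}.
(H,Eve) ∈ A1 ⇒ Eve forces the target.

Eve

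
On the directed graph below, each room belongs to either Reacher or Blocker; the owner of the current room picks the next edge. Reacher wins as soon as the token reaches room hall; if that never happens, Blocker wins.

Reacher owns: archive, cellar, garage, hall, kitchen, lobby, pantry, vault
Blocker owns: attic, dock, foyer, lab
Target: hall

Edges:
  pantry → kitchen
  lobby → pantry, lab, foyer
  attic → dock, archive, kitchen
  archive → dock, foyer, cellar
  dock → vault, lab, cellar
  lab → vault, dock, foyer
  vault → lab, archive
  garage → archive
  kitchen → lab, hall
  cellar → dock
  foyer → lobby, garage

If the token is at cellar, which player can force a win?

A0 = {hall}
A1: add {kitchen} — kitchen (Reacher) has kitchen→hall.
A2: add {pantry} — pantry (Reacher) has pantry→kitchen.
A3: add {lobby} — lobby (Reacher) has lobby→pantry.
A4 = A3; e.g. vault (Reacher) has no edge into A3. Fixed point.
cellar never enters the attractor, so Blocker can avoid the target forever.

Blocker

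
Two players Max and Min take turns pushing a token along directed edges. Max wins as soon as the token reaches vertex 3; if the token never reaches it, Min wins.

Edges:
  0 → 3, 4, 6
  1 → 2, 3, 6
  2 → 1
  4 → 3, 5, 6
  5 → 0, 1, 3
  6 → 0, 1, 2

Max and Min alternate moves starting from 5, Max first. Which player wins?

Max

Track states (vertex, player-to-move).
A0 = {(3,Max), (3,Min)}
A1: add {(0,Max), (1,Max), (4,Max), (5,Max)}.
(5,Max) ∈ A1 ⇒ Max forces the target.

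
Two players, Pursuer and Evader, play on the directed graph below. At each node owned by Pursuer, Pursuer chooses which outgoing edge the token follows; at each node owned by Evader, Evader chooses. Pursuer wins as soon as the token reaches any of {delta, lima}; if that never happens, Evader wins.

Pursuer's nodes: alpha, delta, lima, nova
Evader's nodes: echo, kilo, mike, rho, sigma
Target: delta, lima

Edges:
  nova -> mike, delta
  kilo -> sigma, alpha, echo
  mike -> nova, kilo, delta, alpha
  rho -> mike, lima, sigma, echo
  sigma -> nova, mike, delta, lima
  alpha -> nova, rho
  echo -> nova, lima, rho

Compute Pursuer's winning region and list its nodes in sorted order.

A0 = {delta, lima}
A1: add {nova} — nova (Pursuer) has nova→delta.
A2: add {alpha} — alpha (Pursuer) has alpha→nova.
A3 = A2; e.g. kilo (Evader) can still go to sigma. Fixed point.
Pursuer's winning region = {alpha, delta, lima, nova}.

alpha, delta, lima, nova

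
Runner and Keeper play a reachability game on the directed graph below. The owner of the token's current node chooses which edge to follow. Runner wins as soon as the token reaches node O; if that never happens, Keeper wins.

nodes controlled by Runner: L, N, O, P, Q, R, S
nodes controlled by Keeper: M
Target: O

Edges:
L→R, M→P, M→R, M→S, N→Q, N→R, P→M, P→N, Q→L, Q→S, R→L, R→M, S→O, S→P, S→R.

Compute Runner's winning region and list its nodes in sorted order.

A0 = {O}
A1: add {S} — S (Runner) has S→O.
A2: add {Q} — Q (Runner) has Q→S.
A3: add {N} — N (Runner) has N→Q.
A4: add {P} — P (Runner) has P→N.
A5 = A4; e.g. L (Runner) has no edge into A4. Fixed point.
Runner's winning region = {N, O, P, Q, S}.

N, O, P, Q, S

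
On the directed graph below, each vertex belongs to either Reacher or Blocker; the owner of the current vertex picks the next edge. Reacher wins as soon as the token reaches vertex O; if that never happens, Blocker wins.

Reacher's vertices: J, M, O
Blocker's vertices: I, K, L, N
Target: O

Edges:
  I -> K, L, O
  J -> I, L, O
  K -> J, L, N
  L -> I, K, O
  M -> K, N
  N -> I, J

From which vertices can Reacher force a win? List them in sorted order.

J, O

A0 = {O}
A1: add {J} — J (Reacher) has J→O.
A2 = A1; e.g. I (Blocker) can still go to K. Fixed point.
Reacher's winning region = {J, O}.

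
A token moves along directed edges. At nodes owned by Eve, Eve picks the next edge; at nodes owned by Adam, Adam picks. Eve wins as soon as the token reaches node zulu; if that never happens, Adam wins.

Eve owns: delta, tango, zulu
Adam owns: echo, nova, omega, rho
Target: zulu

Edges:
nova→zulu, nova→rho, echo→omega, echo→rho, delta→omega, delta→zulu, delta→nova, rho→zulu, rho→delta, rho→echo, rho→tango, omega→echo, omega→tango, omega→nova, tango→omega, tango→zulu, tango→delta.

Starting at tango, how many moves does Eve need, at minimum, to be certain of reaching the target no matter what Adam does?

1

A0 = {zulu}
A1: add {delta, tango} — delta (Eve) has delta→zulu; tango (Eve) has tango→zulu.
A2 = A1; e.g. omega (Adam) can still go to echo. Fixed point.
tango enters the attractor at level 1, so Eve can force the target in 1 move from there.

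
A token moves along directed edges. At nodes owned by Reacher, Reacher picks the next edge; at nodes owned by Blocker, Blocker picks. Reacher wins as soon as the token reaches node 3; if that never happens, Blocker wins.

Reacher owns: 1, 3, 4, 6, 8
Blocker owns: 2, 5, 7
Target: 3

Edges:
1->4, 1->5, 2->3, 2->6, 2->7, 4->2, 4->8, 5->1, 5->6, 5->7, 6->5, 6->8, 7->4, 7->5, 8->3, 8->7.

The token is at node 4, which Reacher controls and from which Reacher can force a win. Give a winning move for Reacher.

A0 = {3}
A1: add {8} — 8 (Reacher) has 8→3.
A2: add {4, 6} — 4 (Reacher) has 4→8; 6 (Reacher) has 6→8.
A3: add {1} — 1 (Reacher) has 1→4.
A4 = A3; e.g. 2 (Blocker) can still go to 7. Fixed point.
From 4, successor 8 is in the attractor (rank 1); the other successor 2 is not.

8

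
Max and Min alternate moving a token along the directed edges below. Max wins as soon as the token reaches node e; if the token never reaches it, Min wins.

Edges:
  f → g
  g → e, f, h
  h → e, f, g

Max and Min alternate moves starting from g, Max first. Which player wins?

Track states (vertex, player-to-move).
A0 = {(e,Max), (e,Min)}
A1: add {(g,Max), (h,Max)}.
(g,Max) ∈ A1 ⇒ Max forces the target.

Max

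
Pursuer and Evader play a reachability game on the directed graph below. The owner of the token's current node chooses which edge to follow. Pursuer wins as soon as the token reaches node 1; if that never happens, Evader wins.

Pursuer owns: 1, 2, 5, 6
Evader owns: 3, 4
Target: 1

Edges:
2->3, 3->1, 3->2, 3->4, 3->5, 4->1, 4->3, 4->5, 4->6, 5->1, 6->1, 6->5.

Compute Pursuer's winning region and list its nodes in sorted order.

1, 5, 6

A0 = {1}
A1: add {5, 6} — 5 (Pursuer) has 5→1; 6 (Pursuer) has 6→1.
A2 = A1; e.g. 2 (Pursuer) has no edge into A1. Fixed point.
Pursuer's winning region = {1, 5, 6}.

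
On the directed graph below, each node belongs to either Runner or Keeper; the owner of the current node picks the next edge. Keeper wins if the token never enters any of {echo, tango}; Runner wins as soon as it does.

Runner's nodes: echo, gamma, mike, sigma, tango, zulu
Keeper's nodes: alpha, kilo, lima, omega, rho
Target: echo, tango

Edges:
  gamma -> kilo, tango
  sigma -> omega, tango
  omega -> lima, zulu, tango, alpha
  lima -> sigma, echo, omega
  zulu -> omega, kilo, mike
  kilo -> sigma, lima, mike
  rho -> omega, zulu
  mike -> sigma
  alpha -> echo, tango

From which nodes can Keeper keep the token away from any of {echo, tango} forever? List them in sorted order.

kilo, lima, omega, rho

A0 = {echo, tango}
A1: add {alpha, gamma, sigma} — gamma (Runner) has gamma→tango; sigma (Runner) has sigma→tango; alpha (Keeper): all of {echo, tango} already in.
A2: add {mike} — mike (Runner) has mike→sigma.
A3: add {zulu} — zulu (Runner) has zulu→mike.
A4 = A3; e.g. omega (Keeper) can still go to lima. Fixed point.
Runner's attractor = {alpha, echo, gamma, mike, sigma, tango, zulu}; Keeper avoids the target exactly from the complement.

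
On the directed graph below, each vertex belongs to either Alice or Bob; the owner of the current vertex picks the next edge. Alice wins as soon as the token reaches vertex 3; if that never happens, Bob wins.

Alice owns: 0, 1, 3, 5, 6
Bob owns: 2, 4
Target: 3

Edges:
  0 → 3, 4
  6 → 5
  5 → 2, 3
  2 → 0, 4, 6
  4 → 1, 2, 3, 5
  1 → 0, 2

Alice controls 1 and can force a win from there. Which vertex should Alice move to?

0

A0 = {3}
A1: add {0, 5} — 0 (Alice) has 0→3; 5 (Alice) has 5→3.
A2: add {1, 6} — 1 (Alice) has 1→0; 6 (Alice) has 6→5.
A3 = A2; e.g. 2 (Bob) can still go to 4. Fixed point.
From 1, successor 0 is in the attractor (rank 1); the other successor 2 is not.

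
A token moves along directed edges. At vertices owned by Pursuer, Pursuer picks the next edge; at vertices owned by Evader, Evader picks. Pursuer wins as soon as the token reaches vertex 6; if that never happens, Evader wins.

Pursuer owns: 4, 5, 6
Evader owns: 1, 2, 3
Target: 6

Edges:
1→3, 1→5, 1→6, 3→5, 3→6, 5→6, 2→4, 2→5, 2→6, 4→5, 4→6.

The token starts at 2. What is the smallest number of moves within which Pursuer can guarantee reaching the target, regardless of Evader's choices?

A0 = {6}
A1: add {4, 5} — 4 (Pursuer) has 4→6; 5 (Pursuer) has 5→6.
A2: add {2, 3} — 2 (Evader): all of {4, 5, 6} already in; 3 (Evader): all of {5, 6} already in.
2 enters the attractor at level 2, so Pursuer can force the target in 2 moves from there.

2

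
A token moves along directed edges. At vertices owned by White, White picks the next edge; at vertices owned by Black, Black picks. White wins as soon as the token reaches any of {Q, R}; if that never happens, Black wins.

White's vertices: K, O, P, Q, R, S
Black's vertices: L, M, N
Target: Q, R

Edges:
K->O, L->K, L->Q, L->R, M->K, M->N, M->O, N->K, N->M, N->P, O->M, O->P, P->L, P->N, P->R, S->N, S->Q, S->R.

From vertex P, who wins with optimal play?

White

A0 = {Q, R}
A1: add {P, S} — P (White) has P→R; S (White) has S→Q.
P ∈ A1, so White can force the target.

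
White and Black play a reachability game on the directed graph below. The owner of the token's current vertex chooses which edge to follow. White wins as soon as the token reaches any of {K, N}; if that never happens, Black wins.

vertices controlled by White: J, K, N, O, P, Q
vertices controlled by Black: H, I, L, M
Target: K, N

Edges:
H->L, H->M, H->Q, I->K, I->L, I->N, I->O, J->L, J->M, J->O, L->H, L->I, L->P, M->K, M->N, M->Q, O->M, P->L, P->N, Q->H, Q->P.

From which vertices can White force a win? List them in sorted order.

J, K, M, N, O, P, Q

A0 = {K, N}
A1: add {P} — P (White) has P→N.
A2: add {Q} — Q (White) has Q→P.
A3: add {M} — M (Black): all of {K, N, Q} already in.
A4: add {J, O} — J (White) has J→M; O (White) has O→M.
A5 = A4; e.g. H (Black) can still go to L. Fixed point.
White's winning region = {J, K, M, N, O, P, Q}.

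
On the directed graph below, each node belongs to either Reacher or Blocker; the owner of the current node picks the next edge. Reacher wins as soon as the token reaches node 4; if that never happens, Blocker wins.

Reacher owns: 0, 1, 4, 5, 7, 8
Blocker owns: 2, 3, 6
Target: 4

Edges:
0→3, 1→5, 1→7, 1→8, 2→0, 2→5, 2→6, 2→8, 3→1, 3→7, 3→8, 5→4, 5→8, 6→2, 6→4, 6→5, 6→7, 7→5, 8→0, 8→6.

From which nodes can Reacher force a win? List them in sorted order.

1, 4, 5, 7

A0 = {4}
A1: add {5} — 5 (Reacher) has 5→4.
A2: add {1, 7} — 1 (Reacher) has 1→5; 7 (Reacher) has 7→5.
A3 = A2; e.g. 0 (Reacher) has no edge into A2. Fixed point.
Reacher's winning region = {1, 4, 5, 7}.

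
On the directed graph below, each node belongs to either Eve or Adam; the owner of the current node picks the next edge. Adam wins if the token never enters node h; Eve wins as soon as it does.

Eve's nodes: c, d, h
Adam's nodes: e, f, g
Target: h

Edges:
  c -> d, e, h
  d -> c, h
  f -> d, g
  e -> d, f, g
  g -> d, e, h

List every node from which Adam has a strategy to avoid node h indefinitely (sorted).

e, f, g

A0 = {h}
A1: add {c, d} — c (Eve) has c→h; d (Eve) has d→h.
A2 = A1; e.g. e (Adam) can still go to f. Fixed point.
Eve's attractor = {c, d, h}; Adam avoids the target exactly from the complement.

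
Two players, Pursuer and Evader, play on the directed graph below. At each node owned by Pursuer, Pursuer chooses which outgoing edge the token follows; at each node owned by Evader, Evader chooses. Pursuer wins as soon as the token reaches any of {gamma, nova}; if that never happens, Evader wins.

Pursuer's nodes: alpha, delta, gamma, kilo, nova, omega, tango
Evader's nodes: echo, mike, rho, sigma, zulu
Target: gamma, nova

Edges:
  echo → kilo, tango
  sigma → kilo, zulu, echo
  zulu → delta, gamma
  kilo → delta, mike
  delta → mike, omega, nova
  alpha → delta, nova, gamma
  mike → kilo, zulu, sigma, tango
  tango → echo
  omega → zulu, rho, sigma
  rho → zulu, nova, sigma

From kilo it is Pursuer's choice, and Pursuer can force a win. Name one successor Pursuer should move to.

A0 = {gamma, nova}
A1: add {alpha, delta} — delta (Pursuer) has delta→nova; alpha (Pursuer) has alpha→nova.
A2: add {kilo, zulu} — kilo (Pursuer) has kilo→delta; zulu (Evader): all of {delta, gamma} already in.
A3: add {omega} — omega (Pursuer) has omega→zulu.
A4 = A3; e.g. mike (Evader) can still go to sigma. Fixed point.
From kilo, successor delta is in the attractor (rank 1); the other successor mike is not.

delta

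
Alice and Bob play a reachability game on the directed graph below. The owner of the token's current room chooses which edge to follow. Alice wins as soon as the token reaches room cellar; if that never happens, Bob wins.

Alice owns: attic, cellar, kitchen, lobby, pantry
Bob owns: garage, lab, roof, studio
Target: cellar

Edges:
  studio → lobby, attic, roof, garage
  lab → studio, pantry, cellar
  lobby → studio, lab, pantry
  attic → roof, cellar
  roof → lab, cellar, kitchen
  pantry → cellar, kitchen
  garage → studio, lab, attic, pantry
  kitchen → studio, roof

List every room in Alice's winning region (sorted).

attic, cellar, lobby, pantry

A0 = {cellar}
A1: add {attic, pantry} — attic (Alice) has attic→cellar; pantry (Alice) has pantry→cellar.
A2: add {lobby} — lobby (Alice) has lobby→pantry.
A3 = A2; e.g. studio (Bob) can still go to roof. Fixed point.
Alice's winning region = {attic, cellar, lobby, pantry}.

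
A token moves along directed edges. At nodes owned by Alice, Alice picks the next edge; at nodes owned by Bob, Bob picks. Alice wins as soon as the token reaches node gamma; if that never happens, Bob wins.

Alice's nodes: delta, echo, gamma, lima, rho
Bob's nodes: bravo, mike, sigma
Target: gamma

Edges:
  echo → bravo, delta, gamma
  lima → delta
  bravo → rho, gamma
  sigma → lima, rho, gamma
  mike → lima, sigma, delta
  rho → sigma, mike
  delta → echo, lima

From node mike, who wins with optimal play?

Bob

A0 = {gamma}
A1: add {echo} — echo (Alice) has echo→gamma.
A2: add {delta} — delta (Alice) has delta→echo.
A3: add {lima} — lima (Alice) has lima→delta.
A4 = A3; e.g. bravo (Bob) can still go to rho. Fixed point.
mike never enters the attractor, so Bob can avoid the target forever.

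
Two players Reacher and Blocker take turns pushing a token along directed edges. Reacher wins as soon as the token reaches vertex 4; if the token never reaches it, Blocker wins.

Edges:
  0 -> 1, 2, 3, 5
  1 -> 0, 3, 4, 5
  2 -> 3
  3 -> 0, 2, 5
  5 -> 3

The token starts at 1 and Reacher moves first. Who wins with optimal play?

Reacher

Track states (vertex, player-to-move).
A0 = {(4,Reacher), (4,Blocker)}
A1: add {(1,Reacher)}.
(1,Reacher) ∈ A1 ⇒ Reacher forces the target.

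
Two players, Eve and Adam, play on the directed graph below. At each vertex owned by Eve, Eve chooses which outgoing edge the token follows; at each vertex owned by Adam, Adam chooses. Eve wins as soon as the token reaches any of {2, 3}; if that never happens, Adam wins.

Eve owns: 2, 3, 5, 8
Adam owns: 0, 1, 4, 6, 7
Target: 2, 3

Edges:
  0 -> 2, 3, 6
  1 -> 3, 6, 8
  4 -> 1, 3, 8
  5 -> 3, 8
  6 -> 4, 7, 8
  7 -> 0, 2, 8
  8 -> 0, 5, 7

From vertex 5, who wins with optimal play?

A0 = {2, 3}
A1: add {5} — 5 (Eve) has 5→3.
5 ∈ A1, so Eve can force the target.

Eve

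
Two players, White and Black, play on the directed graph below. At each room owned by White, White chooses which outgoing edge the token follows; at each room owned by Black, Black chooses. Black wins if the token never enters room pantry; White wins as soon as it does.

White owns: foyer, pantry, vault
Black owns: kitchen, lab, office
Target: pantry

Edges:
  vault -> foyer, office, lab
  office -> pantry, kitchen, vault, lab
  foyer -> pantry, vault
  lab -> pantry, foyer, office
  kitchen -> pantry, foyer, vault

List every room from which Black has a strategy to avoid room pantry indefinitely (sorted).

lab, office

A0 = {pantry}
A1: add {foyer} — foyer (White) has foyer→pantry.
A2: add {vault} — vault (White) has vault→foyer.
A3: add {kitchen} — kitchen (Black): all of {pantry, foyer, vault} already in.
A4 = A3; e.g. office (Black) can still go to lab. Fixed point.
White's attractor = {foyer, kitchen, pantry, vault}; Black avoids the target exactly from the complement.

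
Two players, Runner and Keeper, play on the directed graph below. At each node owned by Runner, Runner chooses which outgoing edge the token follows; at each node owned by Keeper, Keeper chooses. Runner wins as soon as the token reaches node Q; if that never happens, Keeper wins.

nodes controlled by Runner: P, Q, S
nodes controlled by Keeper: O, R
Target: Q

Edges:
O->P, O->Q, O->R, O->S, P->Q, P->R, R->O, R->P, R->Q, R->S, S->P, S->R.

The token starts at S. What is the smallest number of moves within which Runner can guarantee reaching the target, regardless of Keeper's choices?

A0 = {Q}
A1: add {P} — P (Runner) has P→Q.
A2: add {S} — S (Runner) has S→P.
A3 = A2; e.g. O (Keeper) can still go to R. Fixed point.
S enters the attractor at level 2, so Runner can force the target in 2 moves from there.

2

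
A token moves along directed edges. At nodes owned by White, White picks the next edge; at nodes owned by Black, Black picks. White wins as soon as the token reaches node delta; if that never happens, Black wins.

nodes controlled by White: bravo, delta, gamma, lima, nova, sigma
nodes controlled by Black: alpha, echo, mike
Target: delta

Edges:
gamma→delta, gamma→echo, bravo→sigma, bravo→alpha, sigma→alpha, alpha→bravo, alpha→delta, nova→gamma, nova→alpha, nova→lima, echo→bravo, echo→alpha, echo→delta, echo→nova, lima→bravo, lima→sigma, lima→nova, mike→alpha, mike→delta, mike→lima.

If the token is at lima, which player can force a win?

A0 = {delta}
A1: add {gamma} — gamma (White) has gamma→delta.
A2: add {nova} — nova (White) has nova→gamma.
A3: add {lima} — lima (White) has lima→nova.
A4 = A3; e.g. bravo (White) has no edge into A3. Fixed point.
lima ∈ A3, so White can force the target.

White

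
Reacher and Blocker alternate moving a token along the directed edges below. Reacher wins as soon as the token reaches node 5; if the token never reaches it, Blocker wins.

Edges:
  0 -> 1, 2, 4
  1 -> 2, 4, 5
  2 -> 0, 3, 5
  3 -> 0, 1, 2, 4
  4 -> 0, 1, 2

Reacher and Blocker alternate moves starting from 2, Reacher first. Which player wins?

Reacher

Track states (vertex, player-to-move).
A0 = {(5,Reacher), (5,Blocker)}
A1: add {(1,Reacher), (2,Reacher)}.
(2,Reacher) ∈ A1 ⇒ Reacher forces the target.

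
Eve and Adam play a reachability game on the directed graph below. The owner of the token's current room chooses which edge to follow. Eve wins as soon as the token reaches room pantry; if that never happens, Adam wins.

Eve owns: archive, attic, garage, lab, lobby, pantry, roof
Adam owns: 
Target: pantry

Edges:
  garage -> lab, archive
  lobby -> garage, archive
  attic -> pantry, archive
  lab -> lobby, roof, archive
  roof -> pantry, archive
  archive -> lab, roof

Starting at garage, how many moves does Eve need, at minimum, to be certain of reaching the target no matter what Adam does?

3

A0 = {pantry}
A1: add {attic, roof} — attic (Eve) has attic→pantry; roof (Eve) has roof→pantry.
A2: add {archive, lab} — lab (Eve) has lab→roof; archive (Eve) has archive→roof.
A3: add {garage, lobby} — garage (Eve) has garage→lab; lobby (Eve) has lobby→archive.
A3 = all vertices. Fixed point.
garage enters the attractor at level 3, so Eve can force the target in 3 moves from there.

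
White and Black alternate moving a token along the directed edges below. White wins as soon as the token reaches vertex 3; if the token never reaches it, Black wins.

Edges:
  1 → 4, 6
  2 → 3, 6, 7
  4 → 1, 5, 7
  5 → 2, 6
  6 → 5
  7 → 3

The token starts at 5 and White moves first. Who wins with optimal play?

Track states (vertex, player-to-move).
A0 = {(3,White), (3,Black)}
A1: add {(2,White), (7,White), (7,Black)}.
A2: add {(4,White)}.
A3 = A2; e.g. (1,White) stays out. (5,White) never enters ⇒ Black avoids the target.

Black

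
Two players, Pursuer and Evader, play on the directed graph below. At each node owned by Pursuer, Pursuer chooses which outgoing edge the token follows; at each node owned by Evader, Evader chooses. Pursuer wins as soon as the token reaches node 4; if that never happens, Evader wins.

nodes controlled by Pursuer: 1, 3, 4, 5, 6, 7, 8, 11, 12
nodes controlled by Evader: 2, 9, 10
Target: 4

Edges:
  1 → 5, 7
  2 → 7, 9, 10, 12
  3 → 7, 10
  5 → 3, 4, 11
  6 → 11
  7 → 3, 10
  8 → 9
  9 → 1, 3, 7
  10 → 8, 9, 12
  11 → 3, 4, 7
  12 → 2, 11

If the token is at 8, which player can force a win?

A0 = {4}
A1: add {5, 11} — 5 (Pursuer) has 5→4; 11 (Pursuer) has 11→4.
A2: add {1, 6, 12} — 1 (Pursuer) has 1→5; 6 (Pursuer) has 6→11; 12 (Pursuer) has 12→11.
A3 = A2; e.g. 2 (Evader) can still go to 7. Fixed point.
8 never enters the attractor, so Evader can avoid the target forever.

Evader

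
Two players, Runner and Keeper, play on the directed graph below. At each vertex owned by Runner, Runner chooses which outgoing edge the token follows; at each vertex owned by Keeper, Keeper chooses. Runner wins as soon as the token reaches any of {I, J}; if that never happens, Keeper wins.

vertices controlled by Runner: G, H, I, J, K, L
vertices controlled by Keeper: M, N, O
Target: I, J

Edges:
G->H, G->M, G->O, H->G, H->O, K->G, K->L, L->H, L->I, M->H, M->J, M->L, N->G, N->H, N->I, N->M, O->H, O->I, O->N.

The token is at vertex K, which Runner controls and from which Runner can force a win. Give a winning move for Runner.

A0 = {I, J}
A1: add {L} — L (Runner) has L→I.
A2: add {K} — K (Runner) has K→L.
A3 = A2; e.g. G (Runner) has no edge into A2. Fixed point.
From K, successor L is in the attractor (rank 1); the other successor G is not.

L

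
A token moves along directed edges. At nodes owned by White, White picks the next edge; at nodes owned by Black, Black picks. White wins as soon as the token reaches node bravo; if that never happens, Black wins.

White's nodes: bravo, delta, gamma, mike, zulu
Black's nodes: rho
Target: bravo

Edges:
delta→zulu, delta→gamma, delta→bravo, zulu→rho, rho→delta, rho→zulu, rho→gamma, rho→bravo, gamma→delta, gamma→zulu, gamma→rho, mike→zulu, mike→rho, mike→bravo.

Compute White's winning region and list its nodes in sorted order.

A0 = {bravo}
A1: add {delta, mike} — delta (White) has delta→bravo; mike (White) has mike→bravo.
A2: add {gamma} — gamma (White) has gamma→delta.
A3 = A2; e.g. zulu (White) has no edge into A2. Fixed point.
White's winning region = {bravo, delta, gamma, mike}.

bravo, delta, gamma, mike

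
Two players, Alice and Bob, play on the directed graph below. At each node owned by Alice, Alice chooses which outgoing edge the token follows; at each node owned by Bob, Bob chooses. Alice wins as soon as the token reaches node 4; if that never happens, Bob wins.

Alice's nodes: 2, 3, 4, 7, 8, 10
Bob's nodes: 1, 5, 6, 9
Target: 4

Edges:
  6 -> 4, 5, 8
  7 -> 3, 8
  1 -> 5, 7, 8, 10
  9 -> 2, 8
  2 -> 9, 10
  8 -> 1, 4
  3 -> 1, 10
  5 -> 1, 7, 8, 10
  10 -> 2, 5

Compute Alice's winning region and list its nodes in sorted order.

A0 = {4}
A1: add {8} — 8 (Alice) has 8→4.
A2: add {7} — 7 (Alice) has 7→8.
A3 = A2; e.g. 1 (Bob) can still go to 5. Fixed point.
Alice's winning region = {4, 7, 8}.

4, 7, 8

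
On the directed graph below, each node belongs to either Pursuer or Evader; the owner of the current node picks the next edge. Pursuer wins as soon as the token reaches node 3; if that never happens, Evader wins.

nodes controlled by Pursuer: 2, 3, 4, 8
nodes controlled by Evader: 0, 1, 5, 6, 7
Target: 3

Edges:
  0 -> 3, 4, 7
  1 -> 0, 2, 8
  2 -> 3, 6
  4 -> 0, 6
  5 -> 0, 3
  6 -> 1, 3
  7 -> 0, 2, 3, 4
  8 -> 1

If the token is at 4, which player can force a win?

Evader

A0 = {3}
A1: add {2} — 2 (Pursuer) has 2→3.
A2 = A1; e.g. 0 (Evader) can still go to 4. Fixed point.
4 never enters the attractor, so Evader can avoid the target forever.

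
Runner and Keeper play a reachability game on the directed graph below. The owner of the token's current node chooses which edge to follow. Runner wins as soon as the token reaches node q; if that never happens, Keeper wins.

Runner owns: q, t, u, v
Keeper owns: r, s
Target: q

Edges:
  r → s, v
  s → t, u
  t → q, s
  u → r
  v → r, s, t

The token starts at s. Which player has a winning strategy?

Keeper

A0 = {q}
A1: add {t} — t (Runner) has t→q.
A2: add {v} — v (Runner) has v→t.
A3 = A2; e.g. r (Keeper) can still go to s. Fixed point.
s never enters the attractor, so Keeper can avoid the target forever.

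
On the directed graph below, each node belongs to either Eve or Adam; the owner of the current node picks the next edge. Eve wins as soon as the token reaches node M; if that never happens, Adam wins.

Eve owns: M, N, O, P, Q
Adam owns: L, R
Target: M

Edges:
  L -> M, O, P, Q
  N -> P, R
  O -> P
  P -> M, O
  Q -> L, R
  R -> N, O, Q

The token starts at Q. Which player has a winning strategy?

Adam

A0 = {M}
A1: add {P} — P (Eve) has P→M.
A2: add {N, O} — N (Eve) has N→P; O (Eve) has O→P.
A3 = A2; e.g. L (Adam) can still go to Q. Fixed point.
Q never enters the attractor, so Adam can avoid the target forever.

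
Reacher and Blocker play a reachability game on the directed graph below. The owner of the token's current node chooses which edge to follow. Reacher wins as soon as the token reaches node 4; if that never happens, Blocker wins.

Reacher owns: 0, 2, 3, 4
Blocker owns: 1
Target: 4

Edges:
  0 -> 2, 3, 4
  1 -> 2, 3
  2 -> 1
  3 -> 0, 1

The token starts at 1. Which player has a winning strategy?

A0 = {4}
A1: add {0} — 0 (Reacher) has 0→4.
A2: add {3} — 3 (Reacher) has 3→0.
A3 = A2; e.g. 1 (Blocker) can still go to 2. Fixed point.
1 never enters the attractor, so Blocker can avoid the target forever.

Blocker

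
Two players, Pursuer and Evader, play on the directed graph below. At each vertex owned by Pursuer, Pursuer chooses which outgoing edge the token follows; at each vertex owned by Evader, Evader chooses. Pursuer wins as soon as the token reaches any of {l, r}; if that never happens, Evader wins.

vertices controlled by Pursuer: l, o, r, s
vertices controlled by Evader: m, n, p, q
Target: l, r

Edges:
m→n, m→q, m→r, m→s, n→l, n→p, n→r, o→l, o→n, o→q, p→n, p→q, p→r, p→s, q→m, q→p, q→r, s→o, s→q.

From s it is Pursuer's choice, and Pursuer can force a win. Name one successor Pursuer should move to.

A0 = {l, r}
A1: add {o} — o (Pursuer) has o→l.
A2: add {s} — s (Pursuer) has s→o.
A3 = A2; e.g. m (Evader) can still go to n. Fixed point.
From s, successor o is in the attractor (rank 1); the other successor q is not.

o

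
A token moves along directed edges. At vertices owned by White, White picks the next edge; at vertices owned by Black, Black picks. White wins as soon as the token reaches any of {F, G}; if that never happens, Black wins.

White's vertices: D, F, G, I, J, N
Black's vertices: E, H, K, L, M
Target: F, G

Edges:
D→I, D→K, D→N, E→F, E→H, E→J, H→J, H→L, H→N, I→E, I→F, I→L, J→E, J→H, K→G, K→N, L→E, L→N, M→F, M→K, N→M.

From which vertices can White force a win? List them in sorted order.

D, F, G, I

A0 = {F, G}
A1: add {I} — I (White) has I→F.
A2: add {D} — D (White) has D→I.
A3 = A2; e.g. E (Black) can still go to H. Fixed point.
White's winning region = {D, F, G, I}.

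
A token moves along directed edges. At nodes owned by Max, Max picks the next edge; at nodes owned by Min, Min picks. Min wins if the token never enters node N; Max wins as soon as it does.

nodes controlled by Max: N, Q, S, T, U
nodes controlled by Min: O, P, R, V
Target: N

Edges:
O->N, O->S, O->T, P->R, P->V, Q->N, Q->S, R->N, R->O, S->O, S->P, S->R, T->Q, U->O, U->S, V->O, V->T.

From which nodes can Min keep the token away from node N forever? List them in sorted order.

A0 = {N}
A1: add {Q} — Q (Max) has Q→N.
A2: add {T} — T (Max) has T→Q.
A3 = A2; e.g. O (Min) can still go to S. Fixed point.
Max's attractor = {N, Q, T}; Min avoids the target exactly from the complement.

O, P, R, S, U, V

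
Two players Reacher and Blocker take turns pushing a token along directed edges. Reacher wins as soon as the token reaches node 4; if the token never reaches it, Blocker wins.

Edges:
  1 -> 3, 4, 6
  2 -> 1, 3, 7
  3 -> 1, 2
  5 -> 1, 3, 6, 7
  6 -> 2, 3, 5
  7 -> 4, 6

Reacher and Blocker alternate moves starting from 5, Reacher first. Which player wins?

Blocker

Track states (vertex, player-to-move).
A0 = {(4,Reacher), (4,Blocker)}
A1: add {(1,Reacher), (7,Reacher)}.
A2 = A1; e.g. (1,Blocker) stays out. (5,Reacher) never enters ⇒ Blocker avoids the target.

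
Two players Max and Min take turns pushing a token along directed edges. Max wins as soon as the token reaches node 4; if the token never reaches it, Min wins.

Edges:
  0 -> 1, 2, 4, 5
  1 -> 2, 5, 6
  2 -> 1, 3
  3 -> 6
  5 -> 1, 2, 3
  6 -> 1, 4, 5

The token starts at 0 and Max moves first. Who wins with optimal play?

Max

Track states (vertex, player-to-move).
A0 = {(4,Max), (4,Min)}
A1: add {(0,Max), (6,Max)}.
(0,Max) ∈ A1 ⇒ Max forces the target.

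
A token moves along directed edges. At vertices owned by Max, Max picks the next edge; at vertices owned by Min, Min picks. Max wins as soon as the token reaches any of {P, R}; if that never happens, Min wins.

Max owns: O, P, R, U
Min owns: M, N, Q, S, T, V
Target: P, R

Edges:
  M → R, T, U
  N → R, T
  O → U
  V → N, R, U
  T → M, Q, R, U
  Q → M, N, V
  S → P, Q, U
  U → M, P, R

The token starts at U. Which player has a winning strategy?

Max

A0 = {P, R}
A1: add {U} — U (Max) has U→P.
U ∈ A1, so Max can force the target.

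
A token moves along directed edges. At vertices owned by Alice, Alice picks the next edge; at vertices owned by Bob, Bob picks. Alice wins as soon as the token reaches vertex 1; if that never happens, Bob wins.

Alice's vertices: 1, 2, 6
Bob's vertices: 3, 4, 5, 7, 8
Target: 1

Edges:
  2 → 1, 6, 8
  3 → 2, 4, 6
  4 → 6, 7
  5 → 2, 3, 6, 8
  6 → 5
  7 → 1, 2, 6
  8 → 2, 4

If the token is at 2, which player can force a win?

Alice

A0 = {1}
A1: add {2} — 2 (Alice) has 2→1.
A2 = A1; e.g. 3 (Bob) can still go to 4. Fixed point.
2 ∈ A1, so Alice can force the target.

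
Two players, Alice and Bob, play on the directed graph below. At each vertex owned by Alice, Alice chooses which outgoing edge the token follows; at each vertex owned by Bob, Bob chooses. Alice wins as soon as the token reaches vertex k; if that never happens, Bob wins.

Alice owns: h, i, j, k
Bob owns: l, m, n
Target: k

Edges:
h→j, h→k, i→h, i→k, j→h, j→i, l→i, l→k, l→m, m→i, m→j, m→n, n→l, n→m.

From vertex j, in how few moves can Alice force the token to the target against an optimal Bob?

A0 = {k}
A1: add {h, i} — h (Alice) has h→k; i (Alice) has i→k.
A2: add {j} — j (Alice) has j→h.
A3 = A2; e.g. l (Bob) can still go to m. Fixed point.
j enters the attractor at level 2, so Alice can force the target in 2 moves from there.

2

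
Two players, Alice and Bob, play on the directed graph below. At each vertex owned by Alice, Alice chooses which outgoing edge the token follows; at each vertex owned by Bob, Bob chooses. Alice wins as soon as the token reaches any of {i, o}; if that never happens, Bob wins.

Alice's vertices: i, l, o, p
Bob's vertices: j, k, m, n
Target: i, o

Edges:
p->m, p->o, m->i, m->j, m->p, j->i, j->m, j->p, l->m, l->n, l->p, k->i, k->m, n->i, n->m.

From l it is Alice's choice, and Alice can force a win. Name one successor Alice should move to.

p

A0 = {i, o}
A1: add {p} — p (Alice) has p→o.
A2: add {l} — l (Alice) has l→p.
A3 = A2; e.g. j (Bob) can still go to m. Fixed point.
From l, successor p is in the attractor (rank 1); the other successors m, n are not.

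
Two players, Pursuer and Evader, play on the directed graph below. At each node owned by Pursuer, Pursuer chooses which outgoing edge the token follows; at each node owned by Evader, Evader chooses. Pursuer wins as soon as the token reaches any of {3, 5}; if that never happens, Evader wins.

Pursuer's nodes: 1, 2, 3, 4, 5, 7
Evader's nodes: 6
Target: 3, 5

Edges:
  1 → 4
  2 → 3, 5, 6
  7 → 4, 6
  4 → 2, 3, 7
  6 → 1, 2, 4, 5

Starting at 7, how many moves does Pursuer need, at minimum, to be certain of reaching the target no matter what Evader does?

2

A0 = {3, 5}
A1: add {2, 4} — 2 (Pursuer) has 2→3; 4 (Pursuer) has 4→3.
A2: add {1, 7} — 1 (Pursuer) has 1→4; 7 (Pursuer) has 7→4.
7 enters the attractor at level 2, so Pursuer can force the target in 2 moves from there.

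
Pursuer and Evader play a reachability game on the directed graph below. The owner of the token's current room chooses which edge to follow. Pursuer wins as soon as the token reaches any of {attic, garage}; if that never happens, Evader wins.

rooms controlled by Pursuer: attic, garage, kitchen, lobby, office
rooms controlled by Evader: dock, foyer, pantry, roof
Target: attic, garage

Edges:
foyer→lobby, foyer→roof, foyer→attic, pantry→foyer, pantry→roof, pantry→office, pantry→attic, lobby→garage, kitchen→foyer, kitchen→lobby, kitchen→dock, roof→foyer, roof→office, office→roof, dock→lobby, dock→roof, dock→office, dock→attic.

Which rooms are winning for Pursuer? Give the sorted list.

A0 = {attic, garage}
A1: add {lobby} — lobby (Pursuer) has lobby→garage.
A2: add {kitchen} — kitchen (Pursuer) has kitchen→lobby.
A3 = A2; e.g. foyer (Evader) can still go to roof. Fixed point.
Pursuer's winning region = {attic, garage, kitchen, lobby}.

attic, garage, kitchen, lobby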